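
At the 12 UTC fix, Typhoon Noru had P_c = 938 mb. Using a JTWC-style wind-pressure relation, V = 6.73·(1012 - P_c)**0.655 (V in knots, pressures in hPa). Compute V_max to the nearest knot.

ΔP = 1012 − 938 = 74 mb.
74^0.655 ≈ 16.763.
V ≈ 6.73 × 16.763 ≈ 112.8 kt.

113 kt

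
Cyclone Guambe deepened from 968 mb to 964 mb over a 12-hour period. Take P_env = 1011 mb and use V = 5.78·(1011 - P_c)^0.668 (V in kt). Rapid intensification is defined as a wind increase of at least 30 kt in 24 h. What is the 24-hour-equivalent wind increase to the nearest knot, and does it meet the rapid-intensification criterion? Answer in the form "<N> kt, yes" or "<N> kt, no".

V₁: ΔP = 43, V ≈ 5.78 × 43^0.668 ≈ 71.30 kt.
V₂: ΔP = 47, V ≈ 5.78 × 47^0.668 ≈ 75.66 kt.
ΔV over 12 h = 4.36 kt → 24 h equivalent = 4.36 × 24/12 ≈ 8.72 kt.
9 kt < 30 kt ⇒ not rapid intensification.

9 kt, no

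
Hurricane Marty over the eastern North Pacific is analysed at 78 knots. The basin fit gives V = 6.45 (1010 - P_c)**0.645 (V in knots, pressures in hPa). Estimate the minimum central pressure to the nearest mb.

962 mb

ΔP = (V / 6.45)^(1/0.645) = (78/6.45)^1.550.
78/6.45 = 12.093; 12.093^1.550 ≈ 47.68 mb.
P_c = 1010 − 47.68 = 962.32 ≈ 962 mb.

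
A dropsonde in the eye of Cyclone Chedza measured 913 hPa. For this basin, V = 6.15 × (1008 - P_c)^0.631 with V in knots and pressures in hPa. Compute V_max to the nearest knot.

ΔP = 1008 − 913 = 95 hPa.
95^0.631 ≈ 17.699.
V ≈ 6.15 × 17.699 ≈ 108.8 kt.

109 kt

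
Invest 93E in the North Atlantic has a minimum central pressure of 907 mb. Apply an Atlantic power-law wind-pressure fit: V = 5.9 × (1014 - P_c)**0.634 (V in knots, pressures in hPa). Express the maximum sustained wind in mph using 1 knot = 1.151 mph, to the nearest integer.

131 mph

ΔP = 1014 − 907 = 107 mb.
V ≈ 5.9 × 107^0.634 = 5.9 × 19.348 ≈ 114.151 kt.
114.151 × 1.151 ≈ 131.39 mph → 131 mph.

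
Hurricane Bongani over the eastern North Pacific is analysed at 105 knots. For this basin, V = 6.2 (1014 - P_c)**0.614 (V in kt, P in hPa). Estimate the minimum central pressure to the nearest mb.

ΔP = (V / 6.2)^(1/0.614) = (105/6.2)^1.629.
105/6.2 = 16.935; 16.935^1.629 ≈ 100.30 mb.
P_c = 1014 − 100.30 = 913.70 ≈ 914 mb.

914 mb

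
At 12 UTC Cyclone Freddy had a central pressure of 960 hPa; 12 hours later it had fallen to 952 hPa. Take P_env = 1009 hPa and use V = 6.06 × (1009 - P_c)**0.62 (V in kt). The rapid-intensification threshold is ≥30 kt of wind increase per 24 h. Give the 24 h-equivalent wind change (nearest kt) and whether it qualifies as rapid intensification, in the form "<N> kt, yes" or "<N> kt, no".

V₁: ΔP = 49, V ≈ 6.06 × 49^0.62 ≈ 67.67 kt.
V₂: ΔP = 57, V ≈ 6.06 × 57^0.62 ≈ 74.32 kt.
ΔV over 12 h = 6.65 kt → 24 h equivalent = 6.65 × 24/12 ≈ 13.30 kt.
13 kt < 30 kt ⇒ not rapid intensification.

13 kt, no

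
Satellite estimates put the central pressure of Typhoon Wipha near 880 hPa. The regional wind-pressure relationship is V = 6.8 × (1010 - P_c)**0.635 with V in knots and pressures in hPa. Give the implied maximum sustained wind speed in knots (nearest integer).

150 kt

ΔP = 1010 − 880 = 130 hPa.
130^0.635 ≈ 21.997.
V ≈ 6.8 × 21.997 ≈ 149.6 kt.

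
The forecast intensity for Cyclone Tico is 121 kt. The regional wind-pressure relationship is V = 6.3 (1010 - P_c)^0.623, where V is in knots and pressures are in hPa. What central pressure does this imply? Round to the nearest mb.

ΔP = (V / 6.3)^(1/0.623) = (121/6.3)^1.605.
121/6.3 = 19.206; 19.206^1.605 ≈ 114.84 mb.
P_c = 1010 − 114.84 = 895.16 ≈ 895 mb.

895 mb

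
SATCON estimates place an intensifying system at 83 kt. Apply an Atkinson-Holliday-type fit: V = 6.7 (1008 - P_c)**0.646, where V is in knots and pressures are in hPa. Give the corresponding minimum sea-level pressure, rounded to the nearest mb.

959 mb

ΔP = (V / 6.7)^(1/0.646) = (83/6.7)^1.548.
83/6.7 = 12.388; 12.388^1.548 ≈ 49.20 mb.
P_c = 1008 − 49.20 = 958.80 ≈ 959 mb.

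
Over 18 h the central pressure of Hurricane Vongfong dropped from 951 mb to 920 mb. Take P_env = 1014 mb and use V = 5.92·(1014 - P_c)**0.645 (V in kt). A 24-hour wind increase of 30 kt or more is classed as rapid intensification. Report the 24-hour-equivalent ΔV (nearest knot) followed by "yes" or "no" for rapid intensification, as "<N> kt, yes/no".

34 kt, yes

V₁: ΔP = 63, V ≈ 5.92 × 63^0.645 ≈ 85.68 kt.
V₂: ΔP = 94, V ≈ 5.92 × 94^0.645 ≈ 110.91 kt.
ΔV over 18 h = 25.23 kt → 24 h equivalent = 25.23 × 24/18 ≈ 33.64 kt.
34 kt ≥ 30 kt ⇒ rapid intensification.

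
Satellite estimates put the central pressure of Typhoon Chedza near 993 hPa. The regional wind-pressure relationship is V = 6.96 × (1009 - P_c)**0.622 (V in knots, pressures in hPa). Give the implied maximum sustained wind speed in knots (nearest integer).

39 kt

ΔP = 1009 − 993 = 16 hPa.
16^0.622 ≈ 5.610.
V ≈ 6.96 × 5.610 ≈ 39.0 kt.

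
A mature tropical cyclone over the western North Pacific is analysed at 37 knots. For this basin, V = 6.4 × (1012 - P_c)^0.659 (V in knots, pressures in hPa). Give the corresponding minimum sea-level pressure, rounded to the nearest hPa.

998 hPa

ΔP = (V / 6.4)^(1/0.659) = (37/6.4)^1.517.
37/6.4 = 5.781; 5.781^1.517 ≈ 14.33 hPa.
P_c = 1012 − 14.33 = 997.67 ≈ 998 hPa.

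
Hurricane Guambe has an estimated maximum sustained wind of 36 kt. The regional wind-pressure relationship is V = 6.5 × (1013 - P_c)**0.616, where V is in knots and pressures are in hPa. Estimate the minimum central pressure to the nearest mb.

ΔP = (V / 6.5)^(1/0.616) = (36/6.5)^1.623.
36/6.5 = 5.538; 5.538^1.623 ≈ 16.10 mb.
P_c = 1013 − 16.10 = 996.90 ≈ 997 mb.

997 mb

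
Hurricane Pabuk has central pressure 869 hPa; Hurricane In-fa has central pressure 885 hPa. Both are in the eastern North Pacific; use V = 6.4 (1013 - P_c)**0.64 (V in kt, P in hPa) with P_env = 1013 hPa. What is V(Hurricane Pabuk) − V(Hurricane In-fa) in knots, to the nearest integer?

11 kt

Hurricane Pabuk: ΔP = 144; V ≈ 6.4 × 144^0.64 ≈ 154.00 kt.
Hurricane In-fa: ΔP = 128; V ≈ 6.4 × 128^0.64 ≈ 142.82 kt.
Difference ≈ 154.00 − 142.82 = 11.18 → 11 kt.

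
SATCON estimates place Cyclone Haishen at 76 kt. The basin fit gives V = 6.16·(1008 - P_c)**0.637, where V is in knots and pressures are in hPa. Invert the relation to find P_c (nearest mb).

ΔP = (V / 6.16)^(1/0.637) = (76/6.16)^1.570.
76/6.16 = 12.338; 12.338^1.570 ≈ 51.65 mb.
P_c = 1008 − 51.65 = 956.35 ≈ 956 mb.

956 mb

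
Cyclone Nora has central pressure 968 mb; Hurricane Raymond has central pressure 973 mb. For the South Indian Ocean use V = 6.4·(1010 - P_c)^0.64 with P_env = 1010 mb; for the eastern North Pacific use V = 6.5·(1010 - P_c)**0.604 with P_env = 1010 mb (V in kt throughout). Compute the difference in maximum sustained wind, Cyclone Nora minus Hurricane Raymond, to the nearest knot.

Cyclone Nora: ΔP = 42; V ≈ 6.4 × 42^0.64 ≈ 69.99 kt.
Hurricane Raymond: ΔP = 37; V ≈ 6.5 × 37^0.604 ≈ 57.56 kt.
Difference ≈ 69.99 − 57.56 = 12.43 → 12 kt.

12 kt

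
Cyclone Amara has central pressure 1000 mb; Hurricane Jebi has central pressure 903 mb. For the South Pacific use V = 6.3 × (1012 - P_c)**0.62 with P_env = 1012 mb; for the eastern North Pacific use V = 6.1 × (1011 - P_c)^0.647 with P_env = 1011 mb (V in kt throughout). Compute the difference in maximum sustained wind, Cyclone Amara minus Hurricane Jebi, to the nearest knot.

Cyclone Amara: ΔP = 12; V ≈ 6.3 × 12^0.62 ≈ 29.41 kt.
Hurricane Jebi: ΔP = 108; V ≈ 6.1 × 108^0.647 ≈ 126.17 kt.
Difference ≈ 29.41 − 126.17 = -96.76 → -97 kt.

-97 kt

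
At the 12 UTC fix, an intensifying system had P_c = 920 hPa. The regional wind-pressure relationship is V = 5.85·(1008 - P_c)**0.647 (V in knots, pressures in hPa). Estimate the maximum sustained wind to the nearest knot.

ΔP = 1008 − 920 = 88 hPa.
88^0.647 ≈ 18.117.
V ≈ 5.85 × 18.117 ≈ 106.0 kt.

106 kt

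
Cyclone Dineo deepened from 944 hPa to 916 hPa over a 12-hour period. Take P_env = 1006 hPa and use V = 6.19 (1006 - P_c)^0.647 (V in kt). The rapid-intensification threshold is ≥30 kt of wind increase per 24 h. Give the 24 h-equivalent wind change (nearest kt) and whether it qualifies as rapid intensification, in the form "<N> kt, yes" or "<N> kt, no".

49 kt, yes

V₁: ΔP = 62, V ≈ 6.19 × 62^0.647 ≈ 89.41 kt.
V₂: ΔP = 90, V ≈ 6.19 × 90^0.647 ≈ 113.79 kt.
ΔV over 12 h = 24.38 kt → 24 h equivalent = 24.38 × 24/12 ≈ 48.76 kt.
49 kt ≥ 30 kt ⇒ rapid intensification.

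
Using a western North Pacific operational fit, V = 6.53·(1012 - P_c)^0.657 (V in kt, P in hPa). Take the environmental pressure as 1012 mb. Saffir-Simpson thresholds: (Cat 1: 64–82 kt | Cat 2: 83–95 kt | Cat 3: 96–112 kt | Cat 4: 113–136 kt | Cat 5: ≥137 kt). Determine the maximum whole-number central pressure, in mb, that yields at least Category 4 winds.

Category 4 begins at V = 113 kt.
Required ΔP = (113/6.53)^(1/0.657) = 17.305^1.522 ≈ 76.66 mb.
P_c ≤ 1012 − 76.66 = 935.34, so the highest integer P_c is 935 mb.

935 mb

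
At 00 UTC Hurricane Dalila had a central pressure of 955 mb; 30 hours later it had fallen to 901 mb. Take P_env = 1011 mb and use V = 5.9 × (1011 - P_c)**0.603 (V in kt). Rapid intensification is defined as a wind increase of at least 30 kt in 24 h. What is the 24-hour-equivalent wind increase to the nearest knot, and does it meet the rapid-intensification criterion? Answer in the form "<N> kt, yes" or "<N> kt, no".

V₁: ΔP = 56, V ≈ 5.9 × 56^0.603 ≈ 66.84 kt.
V₂: ΔP = 110, V ≈ 5.9 × 110^0.603 ≈ 100.42 kt.
ΔV over 30 h = 33.58 kt → 24 h equivalent = 33.58 × 24/30 ≈ 26.86 kt.
27 kt < 30 kt ⇒ not rapid intensification.

27 kt, no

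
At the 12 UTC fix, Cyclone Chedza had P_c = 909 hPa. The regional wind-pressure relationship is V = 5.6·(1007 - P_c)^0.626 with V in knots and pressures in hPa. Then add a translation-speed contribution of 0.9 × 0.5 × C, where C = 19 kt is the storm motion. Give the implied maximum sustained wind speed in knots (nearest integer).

107 kt

ΔP = 1007 − 909 = 98 hPa.
98^0.626 ≈ 17.640.
V ≈ 5.6 × 17.640 ≈ 98.8 kt.
Translation term: 0.9 × 0.5 × 19 = 8.55 kt.
Corrected V ≈ 107.35 kt → 107 kt.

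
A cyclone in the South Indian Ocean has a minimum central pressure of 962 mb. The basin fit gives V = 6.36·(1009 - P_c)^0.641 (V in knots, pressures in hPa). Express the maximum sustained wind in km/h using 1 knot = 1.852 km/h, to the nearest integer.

ΔP = 1009 − 962 = 47 mb.
V ≈ 6.36 × 47^0.641 = 6.36 × 11.798 ≈ 75.036 kt.
75.036 × 1.852 ≈ 138.97 km/h → 139 km/h.

139 km/h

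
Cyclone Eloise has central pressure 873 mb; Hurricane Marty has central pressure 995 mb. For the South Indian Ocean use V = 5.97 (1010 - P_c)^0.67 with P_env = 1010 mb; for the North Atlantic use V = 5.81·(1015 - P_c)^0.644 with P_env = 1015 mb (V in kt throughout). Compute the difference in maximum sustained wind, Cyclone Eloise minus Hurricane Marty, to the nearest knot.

Cyclone Eloise: ΔP = 137; V ≈ 5.97 × 137^0.67 ≈ 161.28 kt.
Hurricane Marty: ΔP = 20; V ≈ 5.81 × 20^0.644 ≈ 40.00 kt.
Difference ≈ 161.28 − 40.00 = 121.28 → 121 kt.

121 kt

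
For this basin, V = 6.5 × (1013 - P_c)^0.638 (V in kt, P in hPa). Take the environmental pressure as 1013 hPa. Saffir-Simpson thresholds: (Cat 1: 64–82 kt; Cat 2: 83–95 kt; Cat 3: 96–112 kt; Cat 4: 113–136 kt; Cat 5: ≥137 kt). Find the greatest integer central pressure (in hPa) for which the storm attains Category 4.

Category 4 begins at V = 113 kt.
Required ΔP = (113/6.5)^(1/0.638) = 17.385^1.567 ≈ 87.87 hPa.
P_c ≤ 1013 − 87.87 = 925.13, so the highest integer P_c is 925 hPa.

925 hPa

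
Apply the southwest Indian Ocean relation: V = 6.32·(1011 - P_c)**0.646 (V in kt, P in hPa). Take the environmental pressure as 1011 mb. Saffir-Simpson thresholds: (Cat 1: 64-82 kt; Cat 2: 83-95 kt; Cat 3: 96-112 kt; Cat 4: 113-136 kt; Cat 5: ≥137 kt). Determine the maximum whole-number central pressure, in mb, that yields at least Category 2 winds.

Category 2 begins at V = 83 kt.
Required ΔP = (83/6.32)^(1/0.646) = 13.133^1.548 ≈ 53.85 mb.
P_c ≤ 1011 − 53.85 = 957.15, so the highest integer P_c is 957 mb.

957 mb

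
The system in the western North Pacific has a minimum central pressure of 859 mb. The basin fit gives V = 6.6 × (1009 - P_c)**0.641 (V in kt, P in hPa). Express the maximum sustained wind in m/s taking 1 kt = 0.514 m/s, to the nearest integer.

84 m/s

ΔP = 1009 − 859 = 150 mb.
V ≈ 6.6 × 150^0.641 = 6.6 × 24.824 ≈ 163.839 kt.
163.839 × 0.514 ≈ 84.21 m/s → 84 m/s.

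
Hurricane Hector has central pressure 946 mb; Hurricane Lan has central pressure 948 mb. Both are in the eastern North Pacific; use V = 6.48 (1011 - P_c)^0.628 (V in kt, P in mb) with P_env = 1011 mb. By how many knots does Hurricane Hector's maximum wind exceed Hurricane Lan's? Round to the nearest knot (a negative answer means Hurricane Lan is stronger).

Hurricane Hector: ΔP = 65; V ≈ 6.48 × 65^0.628 ≈ 89.14 kt.
Hurricane Lan: ΔP = 63; V ≈ 6.48 × 63^0.628 ≈ 87.41 kt.
Difference ≈ 89.14 − 87.41 = 1.73 → 2 kt.

2 kt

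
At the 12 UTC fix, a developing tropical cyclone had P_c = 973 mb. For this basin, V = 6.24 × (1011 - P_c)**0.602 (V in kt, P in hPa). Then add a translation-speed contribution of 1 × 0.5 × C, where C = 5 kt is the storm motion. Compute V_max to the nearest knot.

58 kt

ΔP = 1011 − 973 = 38 mb.
38^0.602 ≈ 8.934.
V ≈ 6.24 × 8.934 ≈ 55.7 kt.
Translation term: 1 × 0.5 × 5 = 2.5 kt.
Corrected V ≈ 58.2 kt → 58 kt.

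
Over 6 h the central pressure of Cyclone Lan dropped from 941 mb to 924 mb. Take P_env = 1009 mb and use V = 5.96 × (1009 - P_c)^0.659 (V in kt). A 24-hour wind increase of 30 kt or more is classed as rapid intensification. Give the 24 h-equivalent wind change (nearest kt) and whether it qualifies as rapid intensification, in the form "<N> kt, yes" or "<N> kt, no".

61 kt, yes

V₁: ΔP = 68, V ≈ 5.96 × 68^0.659 ≈ 96.13 kt.
V₂: ΔP = 85, V ≈ 5.96 × 85^0.659 ≈ 111.36 kt.
ΔV over 6 h = 15.23 kt → 24 h equivalent = 15.23 × 24/6 ≈ 60.92 kt.
61 kt ≥ 30 kt ⇒ rapid intensification.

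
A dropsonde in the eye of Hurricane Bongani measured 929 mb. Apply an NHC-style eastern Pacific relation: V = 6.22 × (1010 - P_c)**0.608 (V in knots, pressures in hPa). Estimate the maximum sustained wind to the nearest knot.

ΔP = 1010 − 929 = 81 mb.
81^0.608 ≈ 14.466.
V ≈ 6.22 × 14.466 ≈ 90.0 kt.

90 kt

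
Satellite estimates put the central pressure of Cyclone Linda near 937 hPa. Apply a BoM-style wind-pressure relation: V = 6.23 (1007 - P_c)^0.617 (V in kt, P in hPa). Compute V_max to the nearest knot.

86 kt

ΔP = 1007 − 937 = 70 hPa.
70^0.617 ≈ 13.754.
V ≈ 6.23 × 13.754 ≈ 85.7 kt.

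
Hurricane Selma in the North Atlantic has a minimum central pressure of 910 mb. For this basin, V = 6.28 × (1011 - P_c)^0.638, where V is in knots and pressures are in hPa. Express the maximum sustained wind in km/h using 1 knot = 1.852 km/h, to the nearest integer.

221 km/h

ΔP = 1011 − 910 = 101 mb.
V ≈ 6.28 × 101^0.638 = 6.28 × 19.000 ≈ 119.321 kt.
119.321 × 1.852 ≈ 220.98 km/h → 221 km/h.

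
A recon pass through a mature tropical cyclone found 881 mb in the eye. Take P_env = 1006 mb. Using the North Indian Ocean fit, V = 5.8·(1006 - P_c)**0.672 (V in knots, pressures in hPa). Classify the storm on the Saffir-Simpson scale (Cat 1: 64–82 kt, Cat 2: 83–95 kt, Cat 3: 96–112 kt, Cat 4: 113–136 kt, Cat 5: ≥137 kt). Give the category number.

ΔP = 1006 − 881 = 125 mb.
V ≈ 5.8 × 125^0.672 = 5.8 × 25.65 ≈ 149 kt.
149 kt falls in the Category 5 band.

5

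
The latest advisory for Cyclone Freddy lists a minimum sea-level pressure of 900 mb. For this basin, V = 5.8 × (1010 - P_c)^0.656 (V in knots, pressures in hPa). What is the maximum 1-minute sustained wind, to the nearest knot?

ΔP = 1010 − 900 = 110 mb.
110^0.656 ≈ 21.835.
V ≈ 5.8 × 21.835 ≈ 126.6 kt.

127 kt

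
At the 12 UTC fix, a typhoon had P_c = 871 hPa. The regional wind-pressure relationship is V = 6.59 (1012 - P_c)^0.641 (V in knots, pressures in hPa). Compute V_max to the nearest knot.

ΔP = 1012 − 871 = 141 hPa.
141^0.641 ≈ 23.859.
V ≈ 6.59 × 23.859 ≈ 157.2 kt.

157 kt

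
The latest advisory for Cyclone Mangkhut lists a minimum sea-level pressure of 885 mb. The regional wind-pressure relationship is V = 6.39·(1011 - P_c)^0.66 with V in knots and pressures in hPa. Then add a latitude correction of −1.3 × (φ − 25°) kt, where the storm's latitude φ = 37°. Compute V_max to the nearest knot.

ΔP = 1011 − 885 = 126 mb.
126^0.66 ≈ 24.336.
V ≈ 6.39 × 24.336 ≈ 155.5 kt.
Latitude correction: −1.3 × (37 − 25) = -15.6 kt.
Corrected V ≈ 139.9 kt → 140 kt.

140 kt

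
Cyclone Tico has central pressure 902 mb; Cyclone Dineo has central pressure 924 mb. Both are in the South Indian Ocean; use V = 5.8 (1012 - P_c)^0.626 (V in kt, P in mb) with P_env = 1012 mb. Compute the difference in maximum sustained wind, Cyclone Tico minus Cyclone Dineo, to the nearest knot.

Cyclone Tico: ΔP = 110; V ≈ 5.8 × 110^0.626 ≈ 109.99 kt.
Cyclone Dineo: ΔP = 88; V ≈ 5.8 × 88^0.626 ≈ 95.65 kt.
Difference ≈ 109.99 − 95.65 = 14.34 → 14 kt.

14 kt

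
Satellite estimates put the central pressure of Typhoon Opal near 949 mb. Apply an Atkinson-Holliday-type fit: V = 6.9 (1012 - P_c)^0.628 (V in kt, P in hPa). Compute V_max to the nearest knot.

ΔP = 1012 − 949 = 63 mb.
63^0.628 ≈ 13.489.
V ≈ 6.9 × 13.489 ≈ 93.1 kt.

93 kt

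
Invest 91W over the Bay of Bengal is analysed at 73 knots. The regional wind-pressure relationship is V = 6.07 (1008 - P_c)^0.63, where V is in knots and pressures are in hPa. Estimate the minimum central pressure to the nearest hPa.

956 hPa

ΔP = (V / 6.07)^(1/0.63) = (73/6.07)^1.587.
73/6.07 = 12.026; 12.026^1.587 ≈ 51.82 hPa.
P_c = 1008 − 51.82 = 956.18 ≈ 956 hPa.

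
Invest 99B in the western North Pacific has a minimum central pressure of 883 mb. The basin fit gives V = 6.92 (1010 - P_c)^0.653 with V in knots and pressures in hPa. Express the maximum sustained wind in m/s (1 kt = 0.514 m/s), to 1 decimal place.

ΔP = 1010 − 883 = 127 mb.
V ≈ 6.92 × 127^0.653 = 6.92 × 23.647 ≈ 163.640 kt.
163.640 × 0.514 ≈ 84.11 m/s → 84.1 m/s.

84.1 m/s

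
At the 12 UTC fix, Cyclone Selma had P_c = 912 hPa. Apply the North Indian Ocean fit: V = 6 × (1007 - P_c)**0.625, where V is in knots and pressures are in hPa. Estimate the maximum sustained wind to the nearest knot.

103 kt

ΔP = 1007 − 912 = 95 hPa.
95^0.625 ≈ 17.222.
V ≈ 6 × 17.222 ≈ 103.3 kt.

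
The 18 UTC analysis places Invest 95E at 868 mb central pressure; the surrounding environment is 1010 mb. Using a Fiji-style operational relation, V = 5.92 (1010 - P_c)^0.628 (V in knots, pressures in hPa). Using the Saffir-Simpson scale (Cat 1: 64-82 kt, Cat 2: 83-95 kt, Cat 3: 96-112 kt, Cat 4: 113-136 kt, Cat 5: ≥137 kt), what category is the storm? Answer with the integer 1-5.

4

ΔP = 1010 − 868 = 142 mb.
V ≈ 5.92 × 142^0.628 = 5.92 × 22.47 ≈ 133 kt.
133 kt falls in the Category 4 band.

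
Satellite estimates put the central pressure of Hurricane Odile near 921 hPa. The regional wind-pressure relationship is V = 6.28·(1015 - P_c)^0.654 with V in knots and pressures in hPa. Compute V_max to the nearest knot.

123 kt

ΔP = 1015 − 921 = 94 hPa.
94^0.654 ≈ 19.518.
V ≈ 6.28 × 19.518 ≈ 122.6 kt.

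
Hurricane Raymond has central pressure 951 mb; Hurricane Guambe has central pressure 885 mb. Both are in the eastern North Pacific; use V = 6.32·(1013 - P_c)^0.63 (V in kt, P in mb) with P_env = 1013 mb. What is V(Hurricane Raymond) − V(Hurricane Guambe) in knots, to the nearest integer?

Hurricane Raymond: ΔP = 62; V ≈ 6.32 × 62^0.63 ≈ 85.10 kt.
Hurricane Guambe: ΔP = 128; V ≈ 6.32 × 128^0.63 ≈ 134.36 kt.
Difference ≈ 85.10 − 134.36 = -49.26 → -49 kt.

-49 kt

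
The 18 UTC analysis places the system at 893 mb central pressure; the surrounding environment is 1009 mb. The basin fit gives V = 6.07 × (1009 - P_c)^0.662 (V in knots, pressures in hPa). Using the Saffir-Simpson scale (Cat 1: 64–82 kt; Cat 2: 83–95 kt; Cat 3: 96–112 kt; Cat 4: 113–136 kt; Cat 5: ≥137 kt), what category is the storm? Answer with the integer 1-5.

5

ΔP = 1009 − 893 = 116 mb.
V ≈ 6.07 × 116^0.662 = 6.07 × 23.26 ≈ 141 kt.
141 kt falls in the Category 5 band.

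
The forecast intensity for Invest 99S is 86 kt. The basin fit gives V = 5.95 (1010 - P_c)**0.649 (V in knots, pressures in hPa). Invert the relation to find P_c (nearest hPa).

ΔP = (V / 5.95)^(1/0.649) = (86/5.95)^1.541.
86/5.95 = 14.454; 14.454^1.541 ≈ 61.28 hPa.
P_c = 1010 − 61.28 = 948.72 ≈ 949 hPa.

949 hPa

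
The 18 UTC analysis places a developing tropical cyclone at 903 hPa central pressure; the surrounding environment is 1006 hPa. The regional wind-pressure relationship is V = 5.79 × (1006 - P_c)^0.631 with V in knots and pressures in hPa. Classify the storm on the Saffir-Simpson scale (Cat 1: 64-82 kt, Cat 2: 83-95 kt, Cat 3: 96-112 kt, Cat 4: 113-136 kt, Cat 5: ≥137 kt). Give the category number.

3

ΔP = 1006 − 903 = 103 hPa.
V ≈ 5.79 × 103^0.631 = 5.79 × 18.63 ≈ 108 kt.
108 kt falls in the Category 3 band.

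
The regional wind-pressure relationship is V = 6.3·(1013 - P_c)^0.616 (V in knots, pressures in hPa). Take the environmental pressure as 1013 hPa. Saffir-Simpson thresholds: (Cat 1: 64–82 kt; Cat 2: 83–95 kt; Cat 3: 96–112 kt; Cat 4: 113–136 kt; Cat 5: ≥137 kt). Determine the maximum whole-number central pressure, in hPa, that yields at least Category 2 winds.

947 hPa

Category 2 begins at V = 83 kt.
Required ΔP = (83/6.3)^(1/0.616) = 13.175^1.623 ≈ 65.73 hPa.
P_c ≤ 1013 − 65.73 = 947.27, so the highest integer P_c is 947 hPa.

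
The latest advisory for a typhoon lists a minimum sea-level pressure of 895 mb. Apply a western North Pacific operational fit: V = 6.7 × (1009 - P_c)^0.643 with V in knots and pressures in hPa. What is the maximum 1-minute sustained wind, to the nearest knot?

141 kt

ΔP = 1009 − 895 = 114 mb.
114^0.643 ≈ 21.018.
V ≈ 6.7 × 21.018 ≈ 140.8 kt.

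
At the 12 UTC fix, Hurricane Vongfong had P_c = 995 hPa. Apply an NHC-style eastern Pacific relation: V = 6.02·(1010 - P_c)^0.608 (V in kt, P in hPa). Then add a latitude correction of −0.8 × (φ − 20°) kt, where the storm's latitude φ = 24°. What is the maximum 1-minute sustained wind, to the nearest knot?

ΔP = 1010 − 995 = 15 hPa.
15^0.608 ≈ 5.189.
V ≈ 6.02 × 5.189 ≈ 31.2 kt.
Latitude correction: −0.8 × (24 − 20) = -3.2 kt.
Corrected V ≈ 28 kt → 28 kt.

28 kt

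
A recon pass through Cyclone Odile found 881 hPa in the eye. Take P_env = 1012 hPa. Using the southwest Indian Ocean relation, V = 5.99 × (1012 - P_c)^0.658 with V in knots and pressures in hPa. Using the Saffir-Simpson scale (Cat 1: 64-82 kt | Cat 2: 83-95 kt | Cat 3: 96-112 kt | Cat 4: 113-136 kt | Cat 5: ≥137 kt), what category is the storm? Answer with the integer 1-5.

ΔP = 1012 − 881 = 131 hPa.
V ≈ 5.99 × 131^0.658 = 5.99 × 24.73 ≈ 148 kt.
148 kt falls in the Category 5 band.

5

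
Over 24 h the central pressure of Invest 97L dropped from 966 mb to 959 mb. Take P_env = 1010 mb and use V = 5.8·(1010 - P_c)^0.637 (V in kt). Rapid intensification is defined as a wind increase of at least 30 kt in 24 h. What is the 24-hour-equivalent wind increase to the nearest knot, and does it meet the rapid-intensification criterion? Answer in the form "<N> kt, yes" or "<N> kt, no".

V₁: ΔP = 44, V ≈ 5.8 × 44^0.637 ≈ 64.61 kt.
V₂: ΔP = 51, V ≈ 5.8 × 51^0.637 ≈ 70.98 kt.
ΔV over 24 h = 6.37 kt → 24 h equivalent = 6.37 × 24/24 ≈ 6.37 kt.
6 kt < 30 kt ⇒ not rapid intensification.

6 kt, no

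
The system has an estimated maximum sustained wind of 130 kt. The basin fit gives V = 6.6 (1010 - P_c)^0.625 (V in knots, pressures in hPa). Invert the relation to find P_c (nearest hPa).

ΔP = (V / 6.6)^(1/0.625) = (130/6.6)^1.600.
130/6.6 = 19.697; 19.697^1.600 ≈ 117.77 hPa.
P_c = 1010 − 117.77 = 892.23 ≈ 892 hPa.

892 hPa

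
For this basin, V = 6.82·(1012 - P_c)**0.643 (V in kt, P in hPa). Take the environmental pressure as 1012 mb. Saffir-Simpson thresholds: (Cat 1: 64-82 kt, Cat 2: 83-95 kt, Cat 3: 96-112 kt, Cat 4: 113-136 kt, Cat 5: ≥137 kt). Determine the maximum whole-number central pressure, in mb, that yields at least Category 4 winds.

Category 4 begins at V = 113 kt.
Required ΔP = (113/6.82)^(1/0.643) = 16.569^1.555 ≈ 78.75 mb.
P_c ≤ 1012 − 78.75 = 933.25, so the highest integer P_c is 933 mb.

933 mb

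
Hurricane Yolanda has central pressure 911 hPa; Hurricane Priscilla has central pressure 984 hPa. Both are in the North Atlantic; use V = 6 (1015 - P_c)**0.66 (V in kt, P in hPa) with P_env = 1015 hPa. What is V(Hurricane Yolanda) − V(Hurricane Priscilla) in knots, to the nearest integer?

71 kt

Hurricane Yolanda: ΔP = 104; V ≈ 6 × 104^0.66 ≈ 128.65 kt.
Hurricane Priscilla: ΔP = 31; V ≈ 6 × 31^0.66 ≈ 57.87 kt.
Difference ≈ 128.65 − 57.87 = 70.78 → 71 kt.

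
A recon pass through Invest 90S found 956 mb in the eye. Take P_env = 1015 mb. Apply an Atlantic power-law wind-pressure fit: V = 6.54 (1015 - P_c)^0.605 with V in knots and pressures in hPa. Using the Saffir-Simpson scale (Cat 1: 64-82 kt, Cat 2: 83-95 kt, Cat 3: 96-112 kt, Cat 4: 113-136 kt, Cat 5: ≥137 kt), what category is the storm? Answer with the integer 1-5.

ΔP = 1015 − 956 = 59 mb.
V ≈ 6.54 × 59^0.605 = 6.54 × 11.79 ≈ 77 kt.
77 kt falls in the Category 1 band.

1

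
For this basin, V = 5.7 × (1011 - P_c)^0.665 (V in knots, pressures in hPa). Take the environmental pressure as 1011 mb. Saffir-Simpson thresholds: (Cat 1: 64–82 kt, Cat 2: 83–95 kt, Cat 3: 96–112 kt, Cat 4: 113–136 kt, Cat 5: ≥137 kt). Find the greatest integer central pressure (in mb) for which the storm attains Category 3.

941 mb

Category 3 begins at V = 96 kt.
Required ΔP = (96/5.7)^(1/0.665) = 16.842^1.504 ≈ 69.86 mb.
P_c ≤ 1011 − 69.86 = 941.14, so the highest integer P_c is 941 mb.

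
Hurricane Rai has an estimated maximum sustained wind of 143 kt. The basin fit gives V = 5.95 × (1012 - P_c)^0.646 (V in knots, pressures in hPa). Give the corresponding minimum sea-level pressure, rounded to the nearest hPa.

875 hPa

ΔP = (V / 5.95)^(1/0.646) = (143/5.95)^1.548.
143/5.95 = 24.034; 24.034^1.548 ≈ 137.24 hPa.
P_c = 1012 − 137.24 = 874.76 ≈ 875 hPa.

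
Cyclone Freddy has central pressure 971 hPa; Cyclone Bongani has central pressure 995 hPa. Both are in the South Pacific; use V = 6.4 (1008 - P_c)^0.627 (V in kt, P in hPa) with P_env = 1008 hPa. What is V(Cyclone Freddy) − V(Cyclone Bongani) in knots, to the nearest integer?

30 kt

Cyclone Freddy: ΔP = 37; V ≈ 6.4 × 37^0.627 ≈ 61.58 kt.
Cyclone Bongani: ΔP = 13; V ≈ 6.4 × 13^0.627 ≈ 31.96 kt.
Difference ≈ 61.58 − 31.96 = 29.62 → 30 kt.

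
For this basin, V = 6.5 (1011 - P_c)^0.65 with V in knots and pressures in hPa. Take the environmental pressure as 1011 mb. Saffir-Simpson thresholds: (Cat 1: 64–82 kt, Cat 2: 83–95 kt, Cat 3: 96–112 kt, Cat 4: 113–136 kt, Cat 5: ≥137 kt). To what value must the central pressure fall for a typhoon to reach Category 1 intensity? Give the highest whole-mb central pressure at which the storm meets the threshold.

Category 1 begins at V = 64 kt.
Required ΔP = (64/6.5)^(1/0.65) = 9.846^1.538 ≈ 33.74 mb.
P_c ≤ 1011 − 33.74 = 977.26, so the highest integer P_c is 977 mb.

977 mb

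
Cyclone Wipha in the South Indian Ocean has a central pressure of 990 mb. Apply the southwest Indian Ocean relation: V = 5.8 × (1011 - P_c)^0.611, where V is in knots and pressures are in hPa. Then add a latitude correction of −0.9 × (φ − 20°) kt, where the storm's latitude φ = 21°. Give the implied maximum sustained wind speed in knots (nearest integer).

36 kt

ΔP = 1011 − 990 = 21 mb.
21^0.611 ≈ 6.425.
V ≈ 5.8 × 6.425 ≈ 37.3 kt.
Latitude correction: −0.9 × (21 − 20) = -0.9 kt.
Corrected V ≈ 36.4 kt → 36 kt.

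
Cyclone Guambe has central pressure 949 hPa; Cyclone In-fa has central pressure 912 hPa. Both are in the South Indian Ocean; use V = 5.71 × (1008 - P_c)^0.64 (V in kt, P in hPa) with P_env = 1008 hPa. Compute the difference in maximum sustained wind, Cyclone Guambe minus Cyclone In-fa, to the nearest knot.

Cyclone Guambe: ΔP = 59; V ≈ 5.71 × 59^0.64 ≈ 77.62 kt.
Cyclone In-fa: ΔP = 96; V ≈ 5.71 × 96^0.64 ≈ 106.00 kt.
Difference ≈ 77.62 − 106.00 = -28.38 → -28 kt.

-28 kt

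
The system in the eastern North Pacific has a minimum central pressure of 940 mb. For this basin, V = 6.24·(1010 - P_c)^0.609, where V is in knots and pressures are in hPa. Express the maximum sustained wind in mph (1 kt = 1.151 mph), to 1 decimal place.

ΔP = 1010 − 940 = 70 mb.
V ≈ 6.24 × 70^0.609 = 6.24 × 13.294 ≈ 82.956 kt.
82.956 × 1.151 ≈ 95.48 mph → 95.5 mph.

95.5 mph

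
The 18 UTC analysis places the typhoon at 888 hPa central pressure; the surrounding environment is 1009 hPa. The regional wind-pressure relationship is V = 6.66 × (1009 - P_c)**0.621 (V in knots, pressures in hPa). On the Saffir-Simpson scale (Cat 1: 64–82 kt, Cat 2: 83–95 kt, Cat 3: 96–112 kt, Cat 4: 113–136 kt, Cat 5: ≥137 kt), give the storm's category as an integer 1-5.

ΔP = 1009 − 888 = 121 hPa.
V ≈ 6.66 × 121^0.621 = 6.66 × 19.65 ≈ 131 kt.
131 kt falls in the Category 4 band.

4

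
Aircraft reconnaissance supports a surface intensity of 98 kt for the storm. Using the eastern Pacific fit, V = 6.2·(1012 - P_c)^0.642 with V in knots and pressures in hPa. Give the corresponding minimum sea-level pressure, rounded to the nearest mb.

ΔP = (V / 6.2)^(1/0.642) = (98/6.2)^1.558.
98/6.2 = 15.806; 15.806^1.558 ≈ 73.68 mb.
P_c = 1012 − 73.68 = 938.32 ≈ 938 mb.

938 mb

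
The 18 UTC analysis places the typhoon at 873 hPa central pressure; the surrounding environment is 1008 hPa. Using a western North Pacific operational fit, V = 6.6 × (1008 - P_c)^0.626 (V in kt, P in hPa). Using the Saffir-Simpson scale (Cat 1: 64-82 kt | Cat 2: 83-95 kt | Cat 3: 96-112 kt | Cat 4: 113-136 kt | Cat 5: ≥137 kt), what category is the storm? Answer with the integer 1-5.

5

ΔP = 1008 − 873 = 135 hPa.
V ≈ 6.6 × 135^0.626 = 6.6 × 21.56 ≈ 142 kt.
142 kt falls in the Category 5 band.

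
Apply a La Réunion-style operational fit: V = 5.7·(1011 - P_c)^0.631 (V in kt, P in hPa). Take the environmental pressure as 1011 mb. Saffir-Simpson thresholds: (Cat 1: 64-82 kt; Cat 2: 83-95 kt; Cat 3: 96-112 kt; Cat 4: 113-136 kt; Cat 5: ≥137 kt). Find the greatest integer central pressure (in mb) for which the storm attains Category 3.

Category 3 begins at V = 96 kt.
Required ΔP = (96/5.7)^(1/0.631) = 16.842^1.585 ≈ 87.82 mb.
P_c ≤ 1011 − 87.82 = 923.18, so the highest integer P_c is 923 mb.

923 mb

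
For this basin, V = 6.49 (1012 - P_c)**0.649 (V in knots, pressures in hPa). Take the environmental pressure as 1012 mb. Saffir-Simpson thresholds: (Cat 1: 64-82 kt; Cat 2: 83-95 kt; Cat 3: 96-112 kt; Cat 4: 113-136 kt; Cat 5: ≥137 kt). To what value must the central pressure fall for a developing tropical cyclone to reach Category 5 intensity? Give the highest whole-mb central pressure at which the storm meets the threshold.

902 mb

Category 5 begins at V = 137 kt.
Required ΔP = (137/6.49)^(1/0.649) = 21.109^1.541 ≈ 109.85 mb.
P_c ≤ 1012 − 109.85 = 902.15, so the highest integer P_c is 902 mb.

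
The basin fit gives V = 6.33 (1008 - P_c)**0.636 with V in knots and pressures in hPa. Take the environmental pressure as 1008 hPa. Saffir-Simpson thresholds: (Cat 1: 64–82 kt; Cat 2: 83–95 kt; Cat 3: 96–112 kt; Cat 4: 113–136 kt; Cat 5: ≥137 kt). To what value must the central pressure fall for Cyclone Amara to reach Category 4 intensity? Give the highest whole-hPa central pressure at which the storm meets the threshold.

Category 4 begins at V = 113 kt.
Required ΔP = (113/6.33)^(1/0.636) = 17.852^1.572 ≈ 92.91 hPa.
P_c ≤ 1008 − 92.91 = 915.09, so the highest integer P_c is 915 hPa.

915 hPa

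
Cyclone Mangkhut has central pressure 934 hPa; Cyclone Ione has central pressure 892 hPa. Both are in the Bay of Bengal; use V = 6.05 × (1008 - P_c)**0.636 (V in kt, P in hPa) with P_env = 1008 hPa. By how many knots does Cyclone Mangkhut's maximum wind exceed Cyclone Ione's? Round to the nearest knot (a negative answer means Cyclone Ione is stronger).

-31 kt

Cyclone Mangkhut: ΔP = 74; V ≈ 6.05 × 74^0.636 ≈ 93.45 kt.
Cyclone Ione: ΔP = 116; V ≈ 6.05 × 116^0.636 ≈ 124.38 kt.
Difference ≈ 93.45 − 124.38 = -30.93 → -31 kt.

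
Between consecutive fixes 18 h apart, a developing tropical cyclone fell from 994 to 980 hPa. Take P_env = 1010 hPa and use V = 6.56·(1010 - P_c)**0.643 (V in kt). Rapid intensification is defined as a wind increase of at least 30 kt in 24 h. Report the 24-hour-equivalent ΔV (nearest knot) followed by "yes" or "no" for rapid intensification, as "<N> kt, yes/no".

26 kt, no

V₁: ΔP = 16, V ≈ 6.56 × 16^0.643 ≈ 39.01 kt.
V₂: ΔP = 30, V ≈ 6.56 × 30^0.643 ≈ 58.44 kt.
ΔV over 18 h = 19.43 kt → 24 h equivalent = 19.43 × 24/18 ≈ 25.91 kt.
26 kt < 30 kt ⇒ not rapid intensification.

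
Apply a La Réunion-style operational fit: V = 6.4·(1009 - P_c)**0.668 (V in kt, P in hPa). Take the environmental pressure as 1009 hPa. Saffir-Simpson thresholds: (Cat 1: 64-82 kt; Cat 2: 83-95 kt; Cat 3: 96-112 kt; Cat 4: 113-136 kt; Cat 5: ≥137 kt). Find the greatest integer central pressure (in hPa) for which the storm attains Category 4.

935 hPa

Category 4 begins at V = 113 kt.
Required ΔP = (113/6.4)^(1/0.668) = 17.656^1.497 ≈ 73.56 hPa.
P_c ≤ 1009 − 73.56 = 935.44, so the highest integer P_c is 935 hPa.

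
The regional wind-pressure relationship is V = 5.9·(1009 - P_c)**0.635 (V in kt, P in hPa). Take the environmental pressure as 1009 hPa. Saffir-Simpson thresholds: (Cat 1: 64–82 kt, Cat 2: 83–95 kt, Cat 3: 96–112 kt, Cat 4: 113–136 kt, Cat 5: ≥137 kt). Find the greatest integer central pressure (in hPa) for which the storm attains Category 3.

928 hPa

Category 3 begins at V = 96 kt.
Required ΔP = (96/5.9)^(1/0.635) = 16.271^1.575 ≈ 80.86 hPa.
P_c ≤ 1009 − 80.86 = 928.14, so the highest integer P_c is 928 hPa.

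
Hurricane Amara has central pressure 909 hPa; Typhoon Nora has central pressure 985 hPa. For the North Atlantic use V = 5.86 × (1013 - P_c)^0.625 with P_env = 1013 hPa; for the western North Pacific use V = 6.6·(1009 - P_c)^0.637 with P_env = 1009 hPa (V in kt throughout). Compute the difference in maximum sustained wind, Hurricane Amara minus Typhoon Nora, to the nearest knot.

Hurricane Amara: ΔP = 104; V ≈ 5.86 × 104^0.625 ≈ 106.79 kt.
Typhoon Nora: ΔP = 24; V ≈ 6.6 × 24^0.637 ≈ 49.97 kt.
Difference ≈ 106.79 − 49.97 = 56.82 → 57 kt.

57 kt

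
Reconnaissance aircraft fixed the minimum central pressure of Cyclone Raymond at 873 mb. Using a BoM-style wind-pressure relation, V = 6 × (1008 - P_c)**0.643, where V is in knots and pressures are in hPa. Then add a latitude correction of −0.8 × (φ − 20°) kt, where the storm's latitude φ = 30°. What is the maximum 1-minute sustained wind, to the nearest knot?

133 kt

ΔP = 1008 − 873 = 135 mb.
135^0.643 ≈ 23.432.
V ≈ 6 × 23.432 ≈ 140.6 kt.
Latitude correction: −0.8 × (30 − 20) = -8 kt.
Corrected V ≈ 132.6 kt → 133 kt.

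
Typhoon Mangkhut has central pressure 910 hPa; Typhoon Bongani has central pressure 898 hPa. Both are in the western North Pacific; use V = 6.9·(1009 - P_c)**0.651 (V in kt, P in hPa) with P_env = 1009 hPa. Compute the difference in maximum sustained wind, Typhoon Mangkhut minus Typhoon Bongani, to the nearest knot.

-11 kt

Typhoon Mangkhut: ΔP = 99; V ≈ 6.9 × 99^0.651 ≈ 137.41 kt.
Typhoon Bongani: ΔP = 111; V ≈ 6.9 × 111^0.651 ≈ 148.03 kt.
Difference ≈ 137.41 − 148.03 = -10.62 → -11 kt.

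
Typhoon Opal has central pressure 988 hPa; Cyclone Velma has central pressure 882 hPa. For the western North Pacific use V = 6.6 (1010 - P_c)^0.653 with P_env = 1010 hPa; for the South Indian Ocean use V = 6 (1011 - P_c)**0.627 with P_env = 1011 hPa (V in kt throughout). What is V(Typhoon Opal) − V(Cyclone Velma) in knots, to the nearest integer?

Typhoon Opal: ΔP = 22; V ≈ 6.6 × 22^0.653 ≈ 49.68 kt.
Cyclone Velma: ΔP = 129; V ≈ 6 × 129^0.627 ≈ 126.33 kt.
Difference ≈ 49.68 − 126.33 = -76.65 → -77 kt.

-77 kt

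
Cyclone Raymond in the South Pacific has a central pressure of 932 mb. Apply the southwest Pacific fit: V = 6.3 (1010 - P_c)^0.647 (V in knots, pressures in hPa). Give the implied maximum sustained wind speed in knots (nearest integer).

ΔP = 1010 − 932 = 78 mb.
78^0.647 ≈ 16.757.
V ≈ 6.3 × 16.757 ≈ 105.6 kt.

106 kt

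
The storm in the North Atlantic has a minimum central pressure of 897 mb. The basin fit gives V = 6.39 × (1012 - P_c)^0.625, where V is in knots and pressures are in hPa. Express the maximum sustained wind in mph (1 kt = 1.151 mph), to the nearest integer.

ΔP = 1012 − 897 = 115 mb.
V ≈ 6.39 × 115^0.625 = 6.39 × 19.406 ≈ 124.004 kt.
124.004 × 1.151 ≈ 142.73 mph → 143 mph.

143 mph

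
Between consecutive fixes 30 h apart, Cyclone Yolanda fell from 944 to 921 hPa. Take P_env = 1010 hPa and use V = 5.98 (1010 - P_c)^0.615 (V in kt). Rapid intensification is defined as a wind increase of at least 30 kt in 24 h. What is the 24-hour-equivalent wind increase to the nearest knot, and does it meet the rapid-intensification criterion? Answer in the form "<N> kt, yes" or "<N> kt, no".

13 kt, no

V₁: ΔP = 66, V ≈ 5.98 × 66^0.615 ≈ 78.65 kt.
V₂: ΔP = 89, V ≈ 5.98 × 89^0.615 ≈ 94.53 kt.
ΔV over 30 h = 15.88 kt → 24 h equivalent = 15.88 × 24/30 ≈ 12.70 kt.
13 kt < 30 kt ⇒ not rapid intensification.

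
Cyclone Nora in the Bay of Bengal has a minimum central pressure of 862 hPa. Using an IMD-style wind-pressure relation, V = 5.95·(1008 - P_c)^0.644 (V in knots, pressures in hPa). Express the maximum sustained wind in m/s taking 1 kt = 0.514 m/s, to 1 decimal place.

75.7 m/s

ΔP = 1008 − 862 = 146 hPa.
V ≈ 5.95 × 146^0.644 = 5.95 × 24.765 ≈ 147.353 kt.
147.353 × 0.514 ≈ 75.74 m/s → 75.7 m/s.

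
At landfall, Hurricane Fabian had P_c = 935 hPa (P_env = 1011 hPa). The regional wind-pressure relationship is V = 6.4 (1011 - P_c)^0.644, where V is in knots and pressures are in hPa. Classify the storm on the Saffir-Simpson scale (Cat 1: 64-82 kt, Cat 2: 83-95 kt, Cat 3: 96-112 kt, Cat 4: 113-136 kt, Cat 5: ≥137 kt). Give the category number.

3

ΔP = 1011 − 935 = 76 hPa.
V ≈ 6.4 × 76^0.644 = 6.4 × 16.26 ≈ 104 kt.
104 kt falls in the Category 3 band.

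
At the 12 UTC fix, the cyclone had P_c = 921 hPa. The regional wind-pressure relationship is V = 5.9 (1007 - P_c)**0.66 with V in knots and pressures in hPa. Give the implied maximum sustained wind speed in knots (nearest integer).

ΔP = 1007 − 921 = 86 hPa.
86^0.66 ≈ 18.913.
V ≈ 5.9 × 18.913 ≈ 111.6 kt.

112 kt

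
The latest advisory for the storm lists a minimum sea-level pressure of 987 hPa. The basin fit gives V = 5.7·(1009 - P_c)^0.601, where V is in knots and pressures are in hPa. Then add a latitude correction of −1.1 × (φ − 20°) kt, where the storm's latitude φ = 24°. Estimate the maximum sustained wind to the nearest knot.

32 kt

ΔP = 1009 − 987 = 22 hPa.
22^0.601 ≈ 6.409.
V ≈ 5.7 × 6.409 ≈ 36.5 kt.
Latitude correction: −1.1 × (24 − 20) = -4.4 kt.
Corrected V ≈ 32.1 kt → 32 kt.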